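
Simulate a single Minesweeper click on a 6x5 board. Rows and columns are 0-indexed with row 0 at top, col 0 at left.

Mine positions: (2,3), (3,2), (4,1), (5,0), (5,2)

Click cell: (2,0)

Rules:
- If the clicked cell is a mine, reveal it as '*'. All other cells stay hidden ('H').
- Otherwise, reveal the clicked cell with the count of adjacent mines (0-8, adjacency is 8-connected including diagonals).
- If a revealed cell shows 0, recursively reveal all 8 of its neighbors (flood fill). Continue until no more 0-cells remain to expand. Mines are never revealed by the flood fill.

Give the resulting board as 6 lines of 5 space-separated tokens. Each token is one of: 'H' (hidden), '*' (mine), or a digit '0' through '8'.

0 0 0 0 0
0 0 1 1 1
0 1 2 H H
1 2 H H H
H H H H H
H H H H H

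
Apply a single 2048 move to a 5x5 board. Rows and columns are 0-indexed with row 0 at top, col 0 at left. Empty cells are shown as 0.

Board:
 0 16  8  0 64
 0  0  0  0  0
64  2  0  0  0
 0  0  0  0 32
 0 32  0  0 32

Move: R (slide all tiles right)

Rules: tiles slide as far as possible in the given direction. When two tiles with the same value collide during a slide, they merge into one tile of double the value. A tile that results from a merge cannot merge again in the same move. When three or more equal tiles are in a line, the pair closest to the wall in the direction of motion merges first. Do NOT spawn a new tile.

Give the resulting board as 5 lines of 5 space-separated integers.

Slide right:
row 0: [0, 16, 8, 0, 64] -> [0, 0, 16, 8, 64]
row 1: [0, 0, 0, 0, 0] -> [0, 0, 0, 0, 0]
row 2: [64, 2, 0, 0, 0] -> [0, 0, 0, 64, 2]
row 3: [0, 0, 0, 0, 32] -> [0, 0, 0, 0, 32]
row 4: [0, 32, 0, 0, 32] -> [0, 0, 0, 0, 64]

Answer:  0  0 16  8 64
 0  0  0  0  0
 0  0  0 64  2
 0  0  0  0 32
 0  0  0  0 64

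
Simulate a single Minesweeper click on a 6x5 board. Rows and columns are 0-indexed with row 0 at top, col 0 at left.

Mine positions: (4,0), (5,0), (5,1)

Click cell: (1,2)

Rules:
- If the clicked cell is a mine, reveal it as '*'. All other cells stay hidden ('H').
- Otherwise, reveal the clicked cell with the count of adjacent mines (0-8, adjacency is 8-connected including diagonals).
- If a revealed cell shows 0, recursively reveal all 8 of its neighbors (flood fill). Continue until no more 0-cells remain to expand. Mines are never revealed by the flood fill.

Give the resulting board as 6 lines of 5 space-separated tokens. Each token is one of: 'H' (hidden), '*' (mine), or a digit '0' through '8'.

0 0 0 0 0
0 0 0 0 0
0 0 0 0 0
1 1 0 0 0
H 3 1 0 0
H H 1 0 0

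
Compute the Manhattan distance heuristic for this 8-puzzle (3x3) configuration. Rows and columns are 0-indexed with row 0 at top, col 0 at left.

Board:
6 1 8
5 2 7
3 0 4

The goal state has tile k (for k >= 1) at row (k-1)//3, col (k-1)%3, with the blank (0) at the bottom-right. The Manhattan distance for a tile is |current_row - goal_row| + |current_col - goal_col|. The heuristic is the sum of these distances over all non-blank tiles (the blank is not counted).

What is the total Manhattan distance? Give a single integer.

Tile 6: at (0,0), goal (1,2), distance |0-1|+|0-2| = 3
Tile 1: at (0,1), goal (0,0), distance |0-0|+|1-0| = 1
Tile 8: at (0,2), goal (2,1), distance |0-2|+|2-1| = 3
Tile 5: at (1,0), goal (1,1), distance |1-1|+|0-1| = 1
Tile 2: at (1,1), goal (0,1), distance |1-0|+|1-1| = 1
Tile 7: at (1,2), goal (2,0), distance |1-2|+|2-0| = 3
Tile 3: at (2,0), goal (0,2), distance |2-0|+|0-2| = 4
Tile 4: at (2,2), goal (1,0), distance |2-1|+|2-0| = 3
Sum: 3 + 1 + 3 + 1 + 1 + 3 + 4 + 3 = 19

Answer: 19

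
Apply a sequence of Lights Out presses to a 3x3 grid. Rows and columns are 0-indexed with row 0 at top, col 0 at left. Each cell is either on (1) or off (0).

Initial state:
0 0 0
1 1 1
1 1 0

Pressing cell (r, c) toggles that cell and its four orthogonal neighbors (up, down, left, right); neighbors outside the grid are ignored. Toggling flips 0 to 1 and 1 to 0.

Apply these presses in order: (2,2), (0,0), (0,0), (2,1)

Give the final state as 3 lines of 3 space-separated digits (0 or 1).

Answer: 0 0 0
1 0 0
0 1 0

Derivation:
After press 1 at (2,2):
0 0 0
1 1 0
1 0 1

After press 2 at (0,0):
1 1 0
0 1 0
1 0 1

After press 3 at (0,0):
0 0 0
1 1 0
1 0 1

After press 4 at (2,1):
0 0 0
1 0 0
0 1 0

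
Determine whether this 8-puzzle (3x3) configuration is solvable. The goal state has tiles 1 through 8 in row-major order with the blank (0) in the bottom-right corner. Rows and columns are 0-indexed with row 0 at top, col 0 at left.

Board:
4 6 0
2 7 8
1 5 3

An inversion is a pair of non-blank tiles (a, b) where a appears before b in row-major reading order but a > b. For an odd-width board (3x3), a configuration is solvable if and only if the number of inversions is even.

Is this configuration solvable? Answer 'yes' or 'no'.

Inversions (pairs i<j in row-major order where tile[i] > tile[j] > 0): 15
15 is odd, so the puzzle is not solvable.

Answer: no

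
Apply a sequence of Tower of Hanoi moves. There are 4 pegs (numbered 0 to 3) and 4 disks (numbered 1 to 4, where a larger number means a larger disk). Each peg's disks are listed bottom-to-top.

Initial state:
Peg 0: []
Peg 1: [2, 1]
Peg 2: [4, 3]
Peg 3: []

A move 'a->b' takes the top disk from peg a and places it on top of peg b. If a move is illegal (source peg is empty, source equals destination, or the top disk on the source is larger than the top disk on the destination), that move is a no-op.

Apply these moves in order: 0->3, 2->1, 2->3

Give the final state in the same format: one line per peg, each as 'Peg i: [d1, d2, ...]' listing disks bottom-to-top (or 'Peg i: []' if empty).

Answer: Peg 0: []
Peg 1: [2, 1]
Peg 2: [4]
Peg 3: [3]

Derivation:
After move 1 (0->3):
Peg 0: []
Peg 1: [2, 1]
Peg 2: [4, 3]
Peg 3: []

After move 2 (2->1):
Peg 0: []
Peg 1: [2, 1]
Peg 2: [4, 3]
Peg 3: []

After move 3 (2->3):
Peg 0: []
Peg 1: [2, 1]
Peg 2: [4]
Peg 3: [3]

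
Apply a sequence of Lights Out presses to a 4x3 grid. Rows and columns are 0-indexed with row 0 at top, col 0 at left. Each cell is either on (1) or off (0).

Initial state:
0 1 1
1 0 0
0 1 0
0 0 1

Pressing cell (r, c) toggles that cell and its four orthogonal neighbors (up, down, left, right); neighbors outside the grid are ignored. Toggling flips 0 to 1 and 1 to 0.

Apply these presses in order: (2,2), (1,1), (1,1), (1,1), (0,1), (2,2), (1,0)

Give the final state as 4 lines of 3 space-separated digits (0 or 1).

Answer: 0 1 0
1 1 1
1 0 0
0 0 1

Derivation:
After press 1 at (2,2):
0 1 1
1 0 1
0 0 1
0 0 0

After press 2 at (1,1):
0 0 1
0 1 0
0 1 1
0 0 0

After press 3 at (1,1):
0 1 1
1 0 1
0 0 1
0 0 0

After press 4 at (1,1):
0 0 1
0 1 0
0 1 1
0 0 0

After press 5 at (0,1):
1 1 0
0 0 0
0 1 1
0 0 0

After press 6 at (2,2):
1 1 0
0 0 1
0 0 0
0 0 1

After press 7 at (1,0):
0 1 0
1 1 1
1 0 0
0 0 1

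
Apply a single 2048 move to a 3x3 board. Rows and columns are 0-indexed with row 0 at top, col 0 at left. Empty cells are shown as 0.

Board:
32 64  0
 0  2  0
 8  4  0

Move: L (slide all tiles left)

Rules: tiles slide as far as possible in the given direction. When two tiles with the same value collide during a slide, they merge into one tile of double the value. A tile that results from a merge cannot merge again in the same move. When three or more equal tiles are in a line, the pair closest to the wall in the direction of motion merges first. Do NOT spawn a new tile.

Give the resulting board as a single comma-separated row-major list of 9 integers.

Slide left:
row 0: [32, 64, 0] -> [32, 64, 0]
row 1: [0, 2, 0] -> [2, 0, 0]
row 2: [8, 4, 0] -> [8, 4, 0]

Answer: 32, 64, 0, 2, 0, 0, 8, 4, 0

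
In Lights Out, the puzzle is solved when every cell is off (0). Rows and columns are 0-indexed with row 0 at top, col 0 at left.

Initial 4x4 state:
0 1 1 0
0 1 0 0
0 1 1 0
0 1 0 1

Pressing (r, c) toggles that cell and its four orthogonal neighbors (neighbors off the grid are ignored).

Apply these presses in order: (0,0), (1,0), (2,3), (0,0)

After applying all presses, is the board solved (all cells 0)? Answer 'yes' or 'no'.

Answer: no

Derivation:
After press 1 at (0,0):
1 0 1 0
1 1 0 0
0 1 1 0
0 1 0 1

After press 2 at (1,0):
0 0 1 0
0 0 0 0
1 1 1 0
0 1 0 1

After press 3 at (2,3):
0 0 1 0
0 0 0 1
1 1 0 1
0 1 0 0

After press 4 at (0,0):
1 1 1 0
1 0 0 1
1 1 0 1
0 1 0 0

Lights still on: 9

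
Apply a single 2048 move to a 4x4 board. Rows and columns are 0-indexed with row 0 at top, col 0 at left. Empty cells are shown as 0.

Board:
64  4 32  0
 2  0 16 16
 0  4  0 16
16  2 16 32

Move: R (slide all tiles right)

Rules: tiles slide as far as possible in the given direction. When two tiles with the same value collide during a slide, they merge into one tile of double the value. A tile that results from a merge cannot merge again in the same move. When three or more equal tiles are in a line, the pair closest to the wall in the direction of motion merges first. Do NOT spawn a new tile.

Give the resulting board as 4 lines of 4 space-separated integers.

Answer:  0 64  4 32
 0  0  2 32
 0  0  4 16
16  2 16 32

Derivation:
Slide right:
row 0: [64, 4, 32, 0] -> [0, 64, 4, 32]
row 1: [2, 0, 16, 16] -> [0, 0, 2, 32]
row 2: [0, 4, 0, 16] -> [0, 0, 4, 16]
row 3: [16, 2, 16, 32] -> [16, 2, 16, 32]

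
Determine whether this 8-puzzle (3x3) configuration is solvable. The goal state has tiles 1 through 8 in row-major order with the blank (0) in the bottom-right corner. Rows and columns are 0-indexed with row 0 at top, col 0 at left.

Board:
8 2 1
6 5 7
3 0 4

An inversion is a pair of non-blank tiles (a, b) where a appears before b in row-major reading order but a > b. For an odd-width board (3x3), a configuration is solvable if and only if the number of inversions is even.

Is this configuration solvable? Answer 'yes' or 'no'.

Answer: no

Derivation:
Inversions (pairs i<j in row-major order where tile[i] > tile[j] > 0): 15
15 is odd, so the puzzle is not solvable.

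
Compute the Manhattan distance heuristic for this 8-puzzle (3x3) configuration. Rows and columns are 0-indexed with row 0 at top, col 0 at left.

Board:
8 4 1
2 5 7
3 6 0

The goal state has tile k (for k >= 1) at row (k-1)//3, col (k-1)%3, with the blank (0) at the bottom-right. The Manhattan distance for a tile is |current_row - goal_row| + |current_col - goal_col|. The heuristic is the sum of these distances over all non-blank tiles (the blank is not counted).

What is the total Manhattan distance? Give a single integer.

Answer: 18

Derivation:
Tile 8: at (0,0), goal (2,1), distance |0-2|+|0-1| = 3
Tile 4: at (0,1), goal (1,0), distance |0-1|+|1-0| = 2
Tile 1: at (0,2), goal (0,0), distance |0-0|+|2-0| = 2
Tile 2: at (1,0), goal (0,1), distance |1-0|+|0-1| = 2
Tile 5: at (1,1), goal (1,1), distance |1-1|+|1-1| = 0
Tile 7: at (1,2), goal (2,0), distance |1-2|+|2-0| = 3
Tile 3: at (2,0), goal (0,2), distance |2-0|+|0-2| = 4
Tile 6: at (2,1), goal (1,2), distance |2-1|+|1-2| = 2
Sum: 3 + 2 + 2 + 2 + 0 + 3 + 4 + 2 = 18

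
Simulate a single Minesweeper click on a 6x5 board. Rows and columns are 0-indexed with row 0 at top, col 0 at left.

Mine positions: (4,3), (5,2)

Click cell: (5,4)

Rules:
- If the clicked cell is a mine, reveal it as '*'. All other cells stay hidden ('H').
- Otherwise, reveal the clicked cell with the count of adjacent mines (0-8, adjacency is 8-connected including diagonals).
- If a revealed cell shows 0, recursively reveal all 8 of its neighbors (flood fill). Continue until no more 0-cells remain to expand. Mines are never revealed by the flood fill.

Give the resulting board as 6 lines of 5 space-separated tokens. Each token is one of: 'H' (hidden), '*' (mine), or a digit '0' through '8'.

H H H H H
H H H H H
H H H H H
H H H H H
H H H H H
H H H H 1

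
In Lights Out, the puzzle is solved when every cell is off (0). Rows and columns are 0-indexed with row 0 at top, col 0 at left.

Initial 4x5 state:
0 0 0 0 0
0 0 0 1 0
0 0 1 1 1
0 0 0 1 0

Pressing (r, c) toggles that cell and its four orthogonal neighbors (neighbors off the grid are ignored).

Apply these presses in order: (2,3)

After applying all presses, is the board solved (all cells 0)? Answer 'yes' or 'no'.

Answer: yes

Derivation:
After press 1 at (2,3):
0 0 0 0 0
0 0 0 0 0
0 0 0 0 0
0 0 0 0 0

Lights still on: 0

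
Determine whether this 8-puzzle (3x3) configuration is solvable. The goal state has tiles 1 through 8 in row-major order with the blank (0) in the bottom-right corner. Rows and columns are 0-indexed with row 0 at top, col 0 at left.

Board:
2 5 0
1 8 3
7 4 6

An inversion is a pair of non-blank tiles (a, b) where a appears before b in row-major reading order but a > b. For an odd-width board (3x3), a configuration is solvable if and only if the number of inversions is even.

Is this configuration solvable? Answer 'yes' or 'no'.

Answer: yes

Derivation:
Inversions (pairs i<j in row-major order where tile[i] > tile[j] > 0): 10
10 is even, so the puzzle is solvable.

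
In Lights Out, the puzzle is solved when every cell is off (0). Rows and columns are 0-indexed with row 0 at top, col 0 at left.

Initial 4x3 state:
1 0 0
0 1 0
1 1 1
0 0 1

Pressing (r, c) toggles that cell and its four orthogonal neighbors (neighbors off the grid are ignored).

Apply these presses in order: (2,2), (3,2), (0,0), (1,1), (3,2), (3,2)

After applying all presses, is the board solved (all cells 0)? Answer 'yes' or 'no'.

After press 1 at (2,2):
1 0 0
0 1 1
1 0 0
0 0 0

After press 2 at (3,2):
1 0 0
0 1 1
1 0 1
0 1 1

After press 3 at (0,0):
0 1 0
1 1 1
1 0 1
0 1 1

After press 4 at (1,1):
0 0 0
0 0 0
1 1 1
0 1 1

After press 5 at (3,2):
0 0 0
0 0 0
1 1 0
0 0 0

After press 6 at (3,2):
0 0 0
0 0 0
1 1 1
0 1 1

Lights still on: 5

Answer: no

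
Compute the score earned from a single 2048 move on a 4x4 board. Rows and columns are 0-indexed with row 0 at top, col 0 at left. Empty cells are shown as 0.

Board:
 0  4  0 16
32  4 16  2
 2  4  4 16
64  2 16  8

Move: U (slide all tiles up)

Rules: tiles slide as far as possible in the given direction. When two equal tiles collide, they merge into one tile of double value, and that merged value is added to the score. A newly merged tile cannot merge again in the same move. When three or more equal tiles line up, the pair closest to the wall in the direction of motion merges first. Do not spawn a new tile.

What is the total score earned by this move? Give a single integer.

Slide up:
col 0: [0, 32, 2, 64] -> [32, 2, 64, 0]  score +0 (running 0)
col 1: [4, 4, 4, 2] -> [8, 4, 2, 0]  score +8 (running 8)
col 2: [0, 16, 4, 16] -> [16, 4, 16, 0]  score +0 (running 8)
col 3: [16, 2, 16, 8] -> [16, 2, 16, 8]  score +0 (running 8)
Board after move:
32  8 16 16
 2  4  4  2
64  2 16 16
 0  0  0  8

Answer: 8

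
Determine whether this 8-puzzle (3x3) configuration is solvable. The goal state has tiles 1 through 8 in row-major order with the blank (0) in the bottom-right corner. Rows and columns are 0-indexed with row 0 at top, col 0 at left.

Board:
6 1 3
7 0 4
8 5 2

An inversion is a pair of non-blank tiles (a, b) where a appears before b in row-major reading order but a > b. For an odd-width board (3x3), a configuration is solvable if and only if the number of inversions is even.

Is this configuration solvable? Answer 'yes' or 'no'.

Answer: no

Derivation:
Inversions (pairs i<j in row-major order where tile[i] > tile[j] > 0): 13
13 is odd, so the puzzle is not solvable.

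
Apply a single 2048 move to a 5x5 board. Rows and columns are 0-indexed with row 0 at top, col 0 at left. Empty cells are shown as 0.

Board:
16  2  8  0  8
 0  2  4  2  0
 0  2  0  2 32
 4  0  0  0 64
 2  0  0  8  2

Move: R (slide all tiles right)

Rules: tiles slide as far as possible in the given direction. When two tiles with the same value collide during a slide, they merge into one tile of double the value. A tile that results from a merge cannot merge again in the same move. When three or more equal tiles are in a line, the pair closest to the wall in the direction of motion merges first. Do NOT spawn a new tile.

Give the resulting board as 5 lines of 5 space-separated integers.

Answer:  0  0 16  2 16
 0  0  2  4  2
 0  0  0  4 32
 0  0  0  4 64
 0  0  2  8  2

Derivation:
Slide right:
row 0: [16, 2, 8, 0, 8] -> [0, 0, 16, 2, 16]
row 1: [0, 2, 4, 2, 0] -> [0, 0, 2, 4, 2]
row 2: [0, 2, 0, 2, 32] -> [0, 0, 0, 4, 32]
row 3: [4, 0, 0, 0, 64] -> [0, 0, 0, 4, 64]
row 4: [2, 0, 0, 8, 2] -> [0, 0, 2, 8, 2]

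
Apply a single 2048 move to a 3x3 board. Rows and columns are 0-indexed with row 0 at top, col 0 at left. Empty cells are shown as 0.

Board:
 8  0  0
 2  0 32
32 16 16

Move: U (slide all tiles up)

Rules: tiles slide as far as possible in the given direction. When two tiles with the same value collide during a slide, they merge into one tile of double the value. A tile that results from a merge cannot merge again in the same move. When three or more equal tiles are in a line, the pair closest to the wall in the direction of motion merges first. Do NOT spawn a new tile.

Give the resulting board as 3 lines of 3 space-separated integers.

Slide up:
col 0: [8, 2, 32] -> [8, 2, 32]
col 1: [0, 0, 16] -> [16, 0, 0]
col 2: [0, 32, 16] -> [32, 16, 0]

Answer:  8 16 32
 2  0 16
32  0  0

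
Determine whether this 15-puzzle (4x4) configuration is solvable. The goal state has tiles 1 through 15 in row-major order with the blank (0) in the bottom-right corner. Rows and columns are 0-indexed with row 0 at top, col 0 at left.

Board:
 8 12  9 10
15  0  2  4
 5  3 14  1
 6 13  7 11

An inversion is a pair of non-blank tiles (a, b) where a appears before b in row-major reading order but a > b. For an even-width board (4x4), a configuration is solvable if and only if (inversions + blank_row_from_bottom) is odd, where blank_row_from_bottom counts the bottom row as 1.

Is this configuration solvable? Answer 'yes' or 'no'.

Answer: yes

Derivation:
Inversions: 54
Blank is in row 1 (0-indexed from top), which is row 3 counting from the bottom (bottom = 1).
54 + 3 = 57, which is odd, so the puzzle is solvable.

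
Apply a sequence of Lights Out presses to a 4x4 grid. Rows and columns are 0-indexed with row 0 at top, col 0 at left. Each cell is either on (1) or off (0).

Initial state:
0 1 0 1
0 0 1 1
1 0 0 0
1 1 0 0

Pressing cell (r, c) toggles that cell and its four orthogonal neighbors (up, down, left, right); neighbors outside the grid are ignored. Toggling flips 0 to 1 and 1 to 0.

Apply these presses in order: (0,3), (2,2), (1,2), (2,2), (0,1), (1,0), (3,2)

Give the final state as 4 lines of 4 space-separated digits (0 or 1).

Answer: 0 0 1 0
1 1 0 1
0 0 0 0
1 0 1 1

Derivation:
After press 1 at (0,3):
0 1 1 0
0 0 1 0
1 0 0 0
1 1 0 0

After press 2 at (2,2):
0 1 1 0
0 0 0 0
1 1 1 1
1 1 1 0

After press 3 at (1,2):
0 1 0 0
0 1 1 1
1 1 0 1
1 1 1 0

After press 4 at (2,2):
0 1 0 0
0 1 0 1
1 0 1 0
1 1 0 0

After press 5 at (0,1):
1 0 1 0
0 0 0 1
1 0 1 0
1 1 0 0

After press 6 at (1,0):
0 0 1 0
1 1 0 1
0 0 1 0
1 1 0 0

After press 7 at (3,2):
0 0 1 0
1 1 0 1
0 0 0 0
1 0 1 1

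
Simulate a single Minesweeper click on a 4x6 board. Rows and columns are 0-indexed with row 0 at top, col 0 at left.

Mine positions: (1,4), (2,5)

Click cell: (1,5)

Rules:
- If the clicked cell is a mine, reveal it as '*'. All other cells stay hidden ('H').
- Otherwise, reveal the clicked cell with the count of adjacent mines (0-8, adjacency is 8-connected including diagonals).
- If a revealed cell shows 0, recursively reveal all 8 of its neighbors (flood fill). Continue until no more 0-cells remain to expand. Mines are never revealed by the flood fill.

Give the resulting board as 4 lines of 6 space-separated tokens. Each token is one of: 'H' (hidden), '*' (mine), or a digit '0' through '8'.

H H H H H H
H H H H H 2
H H H H H H
H H H H H H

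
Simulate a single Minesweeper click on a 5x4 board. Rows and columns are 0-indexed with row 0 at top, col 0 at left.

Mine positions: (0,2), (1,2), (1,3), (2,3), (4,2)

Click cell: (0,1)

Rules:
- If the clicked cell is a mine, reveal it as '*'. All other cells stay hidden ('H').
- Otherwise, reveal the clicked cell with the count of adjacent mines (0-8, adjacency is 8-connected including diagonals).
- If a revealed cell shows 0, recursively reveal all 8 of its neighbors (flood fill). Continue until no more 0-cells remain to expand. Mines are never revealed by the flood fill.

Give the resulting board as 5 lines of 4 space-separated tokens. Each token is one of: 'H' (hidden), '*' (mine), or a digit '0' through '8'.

H 2 H H
H H H H
H H H H
H H H H
H H H H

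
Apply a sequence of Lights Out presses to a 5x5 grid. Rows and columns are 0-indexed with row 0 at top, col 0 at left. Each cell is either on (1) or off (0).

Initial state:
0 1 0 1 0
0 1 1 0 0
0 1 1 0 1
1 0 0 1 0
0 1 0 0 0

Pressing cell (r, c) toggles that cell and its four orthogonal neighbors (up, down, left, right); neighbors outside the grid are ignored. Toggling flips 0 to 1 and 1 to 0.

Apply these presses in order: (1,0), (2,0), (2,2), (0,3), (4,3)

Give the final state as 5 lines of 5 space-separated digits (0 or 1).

After press 1 at (1,0):
1 1 0 1 0
1 0 1 0 0
1 1 1 0 1
1 0 0 1 0
0 1 0 0 0

After press 2 at (2,0):
1 1 0 1 0
0 0 1 0 0
0 0 1 0 1
0 0 0 1 0
0 1 0 0 0

After press 3 at (2,2):
1 1 0 1 0
0 0 0 0 0
0 1 0 1 1
0 0 1 1 0
0 1 0 0 0

After press 4 at (0,3):
1 1 1 0 1
0 0 0 1 0
0 1 0 1 1
0 0 1 1 0
0 1 0 0 0

After press 5 at (4,3):
1 1 1 0 1
0 0 0 1 0
0 1 0 1 1
0 0 1 0 0
0 1 1 1 1

Answer: 1 1 1 0 1
0 0 0 1 0
0 1 0 1 1
0 0 1 0 0
0 1 1 1 1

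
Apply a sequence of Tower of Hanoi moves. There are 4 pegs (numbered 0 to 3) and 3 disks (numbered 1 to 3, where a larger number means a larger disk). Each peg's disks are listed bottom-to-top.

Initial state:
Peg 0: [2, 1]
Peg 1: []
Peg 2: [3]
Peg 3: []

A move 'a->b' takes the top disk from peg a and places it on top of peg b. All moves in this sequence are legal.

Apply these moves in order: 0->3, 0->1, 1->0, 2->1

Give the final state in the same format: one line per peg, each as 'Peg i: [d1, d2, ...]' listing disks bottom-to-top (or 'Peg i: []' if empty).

Answer: Peg 0: [2]
Peg 1: [3]
Peg 2: []
Peg 3: [1]

Derivation:
After move 1 (0->3):
Peg 0: [2]
Peg 1: []
Peg 2: [3]
Peg 3: [1]

After move 2 (0->1):
Peg 0: []
Peg 1: [2]
Peg 2: [3]
Peg 3: [1]

After move 3 (1->0):
Peg 0: [2]
Peg 1: []
Peg 2: [3]
Peg 3: [1]

After move 4 (2->1):
Peg 0: [2]
Peg 1: [3]
Peg 2: []
Peg 3: [1]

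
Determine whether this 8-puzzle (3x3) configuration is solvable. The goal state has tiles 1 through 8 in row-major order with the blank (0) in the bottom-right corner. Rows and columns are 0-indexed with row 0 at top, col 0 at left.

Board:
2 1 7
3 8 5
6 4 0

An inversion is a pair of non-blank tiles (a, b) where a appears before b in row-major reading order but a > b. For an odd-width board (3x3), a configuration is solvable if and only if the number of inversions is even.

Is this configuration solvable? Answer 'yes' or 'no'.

Answer: yes

Derivation:
Inversions (pairs i<j in row-major order where tile[i] > tile[j] > 0): 10
10 is even, so the puzzle is solvable.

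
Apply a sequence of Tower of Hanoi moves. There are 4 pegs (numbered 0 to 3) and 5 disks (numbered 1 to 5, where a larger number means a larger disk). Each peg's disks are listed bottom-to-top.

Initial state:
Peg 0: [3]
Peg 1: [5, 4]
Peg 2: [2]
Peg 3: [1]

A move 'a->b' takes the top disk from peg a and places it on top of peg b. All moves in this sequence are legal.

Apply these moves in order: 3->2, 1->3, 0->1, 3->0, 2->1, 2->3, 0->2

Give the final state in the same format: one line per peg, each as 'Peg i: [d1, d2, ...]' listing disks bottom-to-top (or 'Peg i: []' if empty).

Answer: Peg 0: []
Peg 1: [5, 3, 1]
Peg 2: [4]
Peg 3: [2]

Derivation:
After move 1 (3->2):
Peg 0: [3]
Peg 1: [5, 4]
Peg 2: [2, 1]
Peg 3: []

After move 2 (1->3):
Peg 0: [3]
Peg 1: [5]
Peg 2: [2, 1]
Peg 3: [4]

After move 3 (0->1):
Peg 0: []
Peg 1: [5, 3]
Peg 2: [2, 1]
Peg 3: [4]

After move 4 (3->0):
Peg 0: [4]
Peg 1: [5, 3]
Peg 2: [2, 1]
Peg 3: []

After move 5 (2->1):
Peg 0: [4]
Peg 1: [5, 3, 1]
Peg 2: [2]
Peg 3: []

After move 6 (2->3):
Peg 0: [4]
Peg 1: [5, 3, 1]
Peg 2: []
Peg 3: [2]

After move 7 (0->2):
Peg 0: []
Peg 1: [5, 3, 1]
Peg 2: [4]
Peg 3: [2]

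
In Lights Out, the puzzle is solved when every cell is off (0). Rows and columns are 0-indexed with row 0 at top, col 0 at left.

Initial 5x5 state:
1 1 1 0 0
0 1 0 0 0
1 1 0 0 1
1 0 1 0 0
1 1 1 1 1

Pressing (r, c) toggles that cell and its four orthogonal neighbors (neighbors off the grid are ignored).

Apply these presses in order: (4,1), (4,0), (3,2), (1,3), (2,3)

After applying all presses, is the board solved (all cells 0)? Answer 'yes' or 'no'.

After press 1 at (4,1):
1 1 1 0 0
0 1 0 0 0
1 1 0 0 1
1 1 1 0 0
0 0 0 1 1

After press 2 at (4,0):
1 1 1 0 0
0 1 0 0 0
1 1 0 0 1
0 1 1 0 0
1 1 0 1 1

After press 3 at (3,2):
1 1 1 0 0
0 1 0 0 0
1 1 1 0 1
0 0 0 1 0
1 1 1 1 1

After press 4 at (1,3):
1 1 1 1 0
0 1 1 1 1
1 1 1 1 1
0 0 0 1 0
1 1 1 1 1

After press 5 at (2,3):
1 1 1 1 0
0 1 1 0 1
1 1 0 0 0
0 0 0 0 0
1 1 1 1 1

Lights still on: 14

Answer: no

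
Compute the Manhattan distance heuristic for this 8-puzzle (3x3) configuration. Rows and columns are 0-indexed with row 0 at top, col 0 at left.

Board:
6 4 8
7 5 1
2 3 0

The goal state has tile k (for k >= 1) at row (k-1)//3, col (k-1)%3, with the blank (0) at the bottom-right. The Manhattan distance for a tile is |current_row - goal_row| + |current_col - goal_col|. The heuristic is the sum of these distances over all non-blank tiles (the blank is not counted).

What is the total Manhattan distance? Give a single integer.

Tile 6: (0,0)->(1,2) = 3
Tile 4: (0,1)->(1,0) = 2
Tile 8: (0,2)->(2,1) = 3
Tile 7: (1,0)->(2,0) = 1
Tile 5: (1,1)->(1,1) = 0
Tile 1: (1,2)->(0,0) = 3
Tile 2: (2,0)->(0,1) = 3
Tile 3: (2,1)->(0,2) = 3
Sum: 3 + 2 + 3 + 1 + 0 + 3 + 3 + 3 = 18

Answer: 18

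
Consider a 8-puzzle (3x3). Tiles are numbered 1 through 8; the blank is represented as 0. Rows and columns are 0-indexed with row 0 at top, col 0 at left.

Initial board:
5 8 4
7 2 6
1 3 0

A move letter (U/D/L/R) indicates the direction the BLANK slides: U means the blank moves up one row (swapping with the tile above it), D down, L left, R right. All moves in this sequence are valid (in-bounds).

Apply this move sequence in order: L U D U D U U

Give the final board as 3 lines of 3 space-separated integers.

Answer: 5 0 4
7 8 6
1 2 3

Derivation:
After move 1 (L):
5 8 4
7 2 6
1 0 3

After move 2 (U):
5 8 4
7 0 6
1 2 3

After move 3 (D):
5 8 4
7 2 6
1 0 3

After move 4 (U):
5 8 4
7 0 6
1 2 3

After move 5 (D):
5 8 4
7 2 6
1 0 3

After move 6 (U):
5 8 4
7 0 6
1 2 3

After move 7 (U):
5 0 4
7 8 6
1 2 3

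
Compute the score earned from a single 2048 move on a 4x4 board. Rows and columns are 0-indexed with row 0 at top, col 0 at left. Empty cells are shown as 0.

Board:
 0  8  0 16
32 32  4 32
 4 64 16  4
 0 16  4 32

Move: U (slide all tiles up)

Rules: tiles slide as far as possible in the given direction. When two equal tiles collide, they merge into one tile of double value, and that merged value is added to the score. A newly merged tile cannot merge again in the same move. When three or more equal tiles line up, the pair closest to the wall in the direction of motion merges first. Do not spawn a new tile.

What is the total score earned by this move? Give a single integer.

Slide up:
col 0: [0, 32, 4, 0] -> [32, 4, 0, 0]  score +0 (running 0)
col 1: [8, 32, 64, 16] -> [8, 32, 64, 16]  score +0 (running 0)
col 2: [0, 4, 16, 4] -> [4, 16, 4, 0]  score +0 (running 0)
col 3: [16, 32, 4, 32] -> [16, 32, 4, 32]  score +0 (running 0)
Board after move:
32  8  4 16
 4 32 16 32
 0 64  4  4
 0 16  0 32

Answer: 0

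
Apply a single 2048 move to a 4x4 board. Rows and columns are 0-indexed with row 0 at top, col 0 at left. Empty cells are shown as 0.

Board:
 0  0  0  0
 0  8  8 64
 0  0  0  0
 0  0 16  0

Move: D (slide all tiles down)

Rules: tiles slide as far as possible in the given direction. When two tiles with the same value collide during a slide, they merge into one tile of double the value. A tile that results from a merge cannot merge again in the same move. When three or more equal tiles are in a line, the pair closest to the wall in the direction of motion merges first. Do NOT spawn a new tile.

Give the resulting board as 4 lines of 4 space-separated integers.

Answer:  0  0  0  0
 0  0  0  0
 0  0  8  0
 0  8 16 64

Derivation:
Slide down:
col 0: [0, 0, 0, 0] -> [0, 0, 0, 0]
col 1: [0, 8, 0, 0] -> [0, 0, 0, 8]
col 2: [0, 8, 0, 16] -> [0, 0, 8, 16]
col 3: [0, 64, 0, 0] -> [0, 0, 0, 64]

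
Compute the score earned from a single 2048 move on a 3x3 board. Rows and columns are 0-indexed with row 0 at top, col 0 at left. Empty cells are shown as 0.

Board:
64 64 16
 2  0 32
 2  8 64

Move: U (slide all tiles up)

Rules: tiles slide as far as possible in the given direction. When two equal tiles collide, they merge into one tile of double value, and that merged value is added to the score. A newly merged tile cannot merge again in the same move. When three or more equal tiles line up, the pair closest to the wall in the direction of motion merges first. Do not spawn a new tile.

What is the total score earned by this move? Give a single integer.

Answer: 4

Derivation:
Slide up:
col 0: [64, 2, 2] -> [64, 4, 0]  score +4 (running 4)
col 1: [64, 0, 8] -> [64, 8, 0]  score +0 (running 4)
col 2: [16, 32, 64] -> [16, 32, 64]  score +0 (running 4)
Board after move:
64 64 16
 4  8 32
 0  0 64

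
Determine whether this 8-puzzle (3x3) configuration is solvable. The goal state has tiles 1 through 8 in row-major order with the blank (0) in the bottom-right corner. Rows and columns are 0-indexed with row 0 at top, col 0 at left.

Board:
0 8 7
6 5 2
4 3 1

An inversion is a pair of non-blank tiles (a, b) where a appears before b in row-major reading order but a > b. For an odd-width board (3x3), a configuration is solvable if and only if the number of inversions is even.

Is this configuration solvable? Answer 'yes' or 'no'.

Answer: yes

Derivation:
Inversions (pairs i<j in row-major order where tile[i] > tile[j] > 0): 26
26 is even, so the puzzle is solvable.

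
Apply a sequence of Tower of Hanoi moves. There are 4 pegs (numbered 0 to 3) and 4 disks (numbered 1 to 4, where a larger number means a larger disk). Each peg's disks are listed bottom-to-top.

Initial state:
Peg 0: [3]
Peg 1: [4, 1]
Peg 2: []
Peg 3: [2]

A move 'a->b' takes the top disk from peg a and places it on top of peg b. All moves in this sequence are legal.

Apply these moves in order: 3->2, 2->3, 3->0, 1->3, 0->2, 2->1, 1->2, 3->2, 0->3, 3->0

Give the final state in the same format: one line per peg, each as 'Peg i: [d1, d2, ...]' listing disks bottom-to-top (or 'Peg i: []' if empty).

After move 1 (3->2):
Peg 0: [3]
Peg 1: [4, 1]
Peg 2: [2]
Peg 3: []

After move 2 (2->3):
Peg 0: [3]
Peg 1: [4, 1]
Peg 2: []
Peg 3: [2]

After move 3 (3->0):
Peg 0: [3, 2]
Peg 1: [4, 1]
Peg 2: []
Peg 3: []

After move 4 (1->3):
Peg 0: [3, 2]
Peg 1: [4]
Peg 2: []
Peg 3: [1]

After move 5 (0->2):
Peg 0: [3]
Peg 1: [4]
Peg 2: [2]
Peg 3: [1]

After move 6 (2->1):
Peg 0: [3]
Peg 1: [4, 2]
Peg 2: []
Peg 3: [1]

After move 7 (1->2):
Peg 0: [3]
Peg 1: [4]
Peg 2: [2]
Peg 3: [1]

After move 8 (3->2):
Peg 0: [3]
Peg 1: [4]
Peg 2: [2, 1]
Peg 3: []

After move 9 (0->3):
Peg 0: []
Peg 1: [4]
Peg 2: [2, 1]
Peg 3: [3]

After move 10 (3->0):
Peg 0: [3]
Peg 1: [4]
Peg 2: [2, 1]
Peg 3: []

Answer: Peg 0: [3]
Peg 1: [4]
Peg 2: [2, 1]
Peg 3: []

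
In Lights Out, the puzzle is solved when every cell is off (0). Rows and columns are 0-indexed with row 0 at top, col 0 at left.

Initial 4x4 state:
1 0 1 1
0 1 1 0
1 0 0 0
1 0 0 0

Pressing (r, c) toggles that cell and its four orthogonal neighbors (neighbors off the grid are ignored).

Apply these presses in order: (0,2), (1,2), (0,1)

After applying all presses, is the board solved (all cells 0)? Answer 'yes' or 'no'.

After press 1 at (0,2):
1 1 0 0
0 1 0 0
1 0 0 0
1 0 0 0

After press 2 at (1,2):
1 1 1 0
0 0 1 1
1 0 1 0
1 0 0 0

After press 3 at (0,1):
0 0 0 0
0 1 1 1
1 0 1 0
1 0 0 0

Lights still on: 6

Answer: no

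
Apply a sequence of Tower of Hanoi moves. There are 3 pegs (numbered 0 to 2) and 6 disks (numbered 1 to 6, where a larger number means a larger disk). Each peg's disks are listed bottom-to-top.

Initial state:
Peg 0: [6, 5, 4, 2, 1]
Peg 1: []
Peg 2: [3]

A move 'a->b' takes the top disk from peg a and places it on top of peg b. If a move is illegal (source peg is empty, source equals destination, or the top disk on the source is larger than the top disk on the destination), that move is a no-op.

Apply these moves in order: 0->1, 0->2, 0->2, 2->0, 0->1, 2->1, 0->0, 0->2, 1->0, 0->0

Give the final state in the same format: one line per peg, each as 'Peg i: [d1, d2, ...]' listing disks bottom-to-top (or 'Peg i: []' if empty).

Answer: Peg 0: [6, 5, 4, 1]
Peg 1: []
Peg 2: [3, 2]

Derivation:
After move 1 (0->1):
Peg 0: [6, 5, 4, 2]
Peg 1: [1]
Peg 2: [3]

After move 2 (0->2):
Peg 0: [6, 5, 4]
Peg 1: [1]
Peg 2: [3, 2]

After move 3 (0->2):
Peg 0: [6, 5, 4]
Peg 1: [1]
Peg 2: [3, 2]

After move 4 (2->0):
Peg 0: [6, 5, 4, 2]
Peg 1: [1]
Peg 2: [3]

After move 5 (0->1):
Peg 0: [6, 5, 4, 2]
Peg 1: [1]
Peg 2: [3]

After move 6 (2->1):
Peg 0: [6, 5, 4, 2]
Peg 1: [1]
Peg 2: [3]

After move 7 (0->0):
Peg 0: [6, 5, 4, 2]
Peg 1: [1]
Peg 2: [3]

After move 8 (0->2):
Peg 0: [6, 5, 4]
Peg 1: [1]
Peg 2: [3, 2]

After move 9 (1->0):
Peg 0: [6, 5, 4, 1]
Peg 1: []
Peg 2: [3, 2]

After move 10 (0->0):
Peg 0: [6, 5, 4, 1]
Peg 1: []
Peg 2: [3, 2]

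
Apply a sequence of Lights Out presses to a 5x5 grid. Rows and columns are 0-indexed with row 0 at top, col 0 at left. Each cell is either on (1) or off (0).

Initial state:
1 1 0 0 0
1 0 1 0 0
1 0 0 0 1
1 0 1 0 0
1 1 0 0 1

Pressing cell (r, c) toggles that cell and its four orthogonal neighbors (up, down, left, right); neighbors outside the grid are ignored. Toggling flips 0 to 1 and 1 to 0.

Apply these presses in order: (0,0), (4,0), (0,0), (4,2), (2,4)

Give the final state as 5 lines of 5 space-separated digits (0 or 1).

Answer: 1 1 0 0 0
1 0 1 0 1
1 0 0 1 0
0 0 0 0 1
0 1 1 1 1

Derivation:
After press 1 at (0,0):
0 0 0 0 0
0 0 1 0 0
1 0 0 0 1
1 0 1 0 0
1 1 0 0 1

After press 2 at (4,0):
0 0 0 0 0
0 0 1 0 0
1 0 0 0 1
0 0 1 0 0
0 0 0 0 1

After press 3 at (0,0):
1 1 0 0 0
1 0 1 0 0
1 0 0 0 1
0 0 1 0 0
0 0 0 0 1

After press 4 at (4,2):
1 1 0 0 0
1 0 1 0 0
1 0 0 0 1
0 0 0 0 0
0 1 1 1 1

After press 5 at (2,4):
1 1 0 0 0
1 0 1 0 1
1 0 0 1 0
0 0 0 0 1
0 1 1 1 1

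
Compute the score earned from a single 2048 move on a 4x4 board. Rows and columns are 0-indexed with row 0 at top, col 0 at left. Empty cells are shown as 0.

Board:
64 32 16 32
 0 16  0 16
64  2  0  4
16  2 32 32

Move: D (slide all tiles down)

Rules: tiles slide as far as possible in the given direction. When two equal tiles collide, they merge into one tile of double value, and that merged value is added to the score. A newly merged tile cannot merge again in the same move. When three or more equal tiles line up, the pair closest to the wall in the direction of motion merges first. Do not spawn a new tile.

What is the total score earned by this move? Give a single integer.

Answer: 132

Derivation:
Slide down:
col 0: [64, 0, 64, 16] -> [0, 0, 128, 16]  score +128 (running 128)
col 1: [32, 16, 2, 2] -> [0, 32, 16, 4]  score +4 (running 132)
col 2: [16, 0, 0, 32] -> [0, 0, 16, 32]  score +0 (running 132)
col 3: [32, 16, 4, 32] -> [32, 16, 4, 32]  score +0 (running 132)
Board after move:
  0   0   0  32
  0  32   0  16
128  16  16   4
 16   4  32  32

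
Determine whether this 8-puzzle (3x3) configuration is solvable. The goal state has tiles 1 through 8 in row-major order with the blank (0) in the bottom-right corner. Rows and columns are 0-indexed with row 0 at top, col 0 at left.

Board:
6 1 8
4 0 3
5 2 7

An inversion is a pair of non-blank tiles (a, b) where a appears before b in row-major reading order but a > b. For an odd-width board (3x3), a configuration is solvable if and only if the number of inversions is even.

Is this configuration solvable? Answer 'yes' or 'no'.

Answer: yes

Derivation:
Inversions (pairs i<j in row-major order where tile[i] > tile[j] > 0): 14
14 is even, so the puzzle is solvable.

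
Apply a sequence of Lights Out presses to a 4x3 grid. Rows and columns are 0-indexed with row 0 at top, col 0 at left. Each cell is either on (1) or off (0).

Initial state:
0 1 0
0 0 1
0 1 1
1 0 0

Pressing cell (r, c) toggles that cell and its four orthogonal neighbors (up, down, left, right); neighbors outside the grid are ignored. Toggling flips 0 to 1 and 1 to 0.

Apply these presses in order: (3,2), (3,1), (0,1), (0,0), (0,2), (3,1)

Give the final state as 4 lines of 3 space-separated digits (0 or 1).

Answer: 0 0 0
1 1 0
0 1 0
1 1 1

Derivation:
After press 1 at (3,2):
0 1 0
0 0 1
0 1 0
1 1 1

After press 2 at (3,1):
0 1 0
0 0 1
0 0 0
0 0 0

After press 3 at (0,1):
1 0 1
0 1 1
0 0 0
0 0 0

After press 4 at (0,0):
0 1 1
1 1 1
0 0 0
0 0 0

After press 5 at (0,2):
0 0 0
1 1 0
0 0 0
0 0 0

After press 6 at (3,1):
0 0 0
1 1 0
0 1 0
1 1 1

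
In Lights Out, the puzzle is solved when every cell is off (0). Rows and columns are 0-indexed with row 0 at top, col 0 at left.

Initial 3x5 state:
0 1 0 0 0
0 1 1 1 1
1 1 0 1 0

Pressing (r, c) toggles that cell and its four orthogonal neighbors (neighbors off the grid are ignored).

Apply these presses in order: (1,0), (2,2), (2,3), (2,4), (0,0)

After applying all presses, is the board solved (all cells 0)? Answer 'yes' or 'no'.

After press 1 at (1,0):
1 1 0 0 0
1 0 1 1 1
0 1 0 1 0

After press 2 at (2,2):
1 1 0 0 0
1 0 0 1 1
0 0 1 0 0

After press 3 at (2,3):
1 1 0 0 0
1 0 0 0 1
0 0 0 1 1

After press 4 at (2,4):
1 1 0 0 0
1 0 0 0 0
0 0 0 0 0

After press 5 at (0,0):
0 0 0 0 0
0 0 0 0 0
0 0 0 0 0

Lights still on: 0

Answer: yes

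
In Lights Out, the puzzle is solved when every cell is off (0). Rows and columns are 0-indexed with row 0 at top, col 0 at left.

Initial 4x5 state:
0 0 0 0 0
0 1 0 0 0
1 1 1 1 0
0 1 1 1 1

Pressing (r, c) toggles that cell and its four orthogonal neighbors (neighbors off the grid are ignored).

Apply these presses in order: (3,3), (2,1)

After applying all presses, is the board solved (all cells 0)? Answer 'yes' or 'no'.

Answer: yes

Derivation:
After press 1 at (3,3):
0 0 0 0 0
0 1 0 0 0
1 1 1 0 0
0 1 0 0 0

After press 2 at (2,1):
0 0 0 0 0
0 0 0 0 0
0 0 0 0 0
0 0 0 0 0

Lights still on: 0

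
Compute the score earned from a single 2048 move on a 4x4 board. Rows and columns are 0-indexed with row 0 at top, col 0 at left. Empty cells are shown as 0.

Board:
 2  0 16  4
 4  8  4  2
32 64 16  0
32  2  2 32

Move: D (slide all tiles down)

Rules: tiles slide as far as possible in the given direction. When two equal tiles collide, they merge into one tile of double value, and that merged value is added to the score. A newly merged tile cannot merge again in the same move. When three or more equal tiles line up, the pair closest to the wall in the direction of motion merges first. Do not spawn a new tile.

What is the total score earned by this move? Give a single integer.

Answer: 64

Derivation:
Slide down:
col 0: [2, 4, 32, 32] -> [0, 2, 4, 64]  score +64 (running 64)
col 1: [0, 8, 64, 2] -> [0, 8, 64, 2]  score +0 (running 64)
col 2: [16, 4, 16, 2] -> [16, 4, 16, 2]  score +0 (running 64)
col 3: [4, 2, 0, 32] -> [0, 4, 2, 32]  score +0 (running 64)
Board after move:
 0  0 16  0
 2  8  4  4
 4 64 16  2
64  2  2 32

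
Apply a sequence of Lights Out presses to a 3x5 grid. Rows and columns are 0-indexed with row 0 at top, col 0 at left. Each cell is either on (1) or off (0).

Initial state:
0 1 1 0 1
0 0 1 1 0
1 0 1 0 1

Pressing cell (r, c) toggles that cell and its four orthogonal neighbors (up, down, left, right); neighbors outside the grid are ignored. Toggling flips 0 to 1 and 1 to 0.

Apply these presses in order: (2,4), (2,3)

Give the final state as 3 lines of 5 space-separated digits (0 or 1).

Answer: 0 1 1 0 1
0 0 1 0 1
1 0 0 0 1

Derivation:
After press 1 at (2,4):
0 1 1 0 1
0 0 1 1 1
1 0 1 1 0

After press 2 at (2,3):
0 1 1 0 1
0 0 1 0 1
1 0 0 0 1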